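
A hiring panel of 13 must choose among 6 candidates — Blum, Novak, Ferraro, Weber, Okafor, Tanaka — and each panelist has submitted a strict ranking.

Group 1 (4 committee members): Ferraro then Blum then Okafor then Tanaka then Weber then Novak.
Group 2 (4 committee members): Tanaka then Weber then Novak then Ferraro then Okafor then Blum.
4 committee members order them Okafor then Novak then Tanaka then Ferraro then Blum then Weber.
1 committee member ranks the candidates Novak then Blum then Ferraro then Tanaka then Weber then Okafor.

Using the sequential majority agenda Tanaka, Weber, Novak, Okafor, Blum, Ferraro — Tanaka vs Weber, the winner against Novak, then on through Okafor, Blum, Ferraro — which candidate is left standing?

Round 1: Tanaka vs Weber — 13–0, Tanaka advances.
Round 2: Tanaka vs Novak — 8–5, Tanaka advances.
Round 3: Tanaka vs Okafor — 5–8, Okafor advances.
Round 4: Okafor vs Blum — 8–5, Okafor advances.
Round 5: Okafor vs Ferraro — 4–9, Ferraro advances.
Ferraro survives the agenda.

Ferraro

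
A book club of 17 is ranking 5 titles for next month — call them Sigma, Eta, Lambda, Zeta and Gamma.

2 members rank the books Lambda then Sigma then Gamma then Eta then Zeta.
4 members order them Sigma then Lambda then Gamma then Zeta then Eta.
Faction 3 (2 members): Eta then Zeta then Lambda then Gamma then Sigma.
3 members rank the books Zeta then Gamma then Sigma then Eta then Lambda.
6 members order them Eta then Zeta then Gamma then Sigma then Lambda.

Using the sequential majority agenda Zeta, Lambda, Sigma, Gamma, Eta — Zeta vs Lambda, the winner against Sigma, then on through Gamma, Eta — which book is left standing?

Round 1: Zeta vs Lambda — 11–6, Zeta advances.
Round 2: Zeta vs Sigma — 11–6, Zeta advances.
Round 3: Zeta vs Gamma — 11–6, Zeta advances.
Round 4: Zeta vs Eta — 7–10, Eta advances.
The agenda winner is Eta.

Eta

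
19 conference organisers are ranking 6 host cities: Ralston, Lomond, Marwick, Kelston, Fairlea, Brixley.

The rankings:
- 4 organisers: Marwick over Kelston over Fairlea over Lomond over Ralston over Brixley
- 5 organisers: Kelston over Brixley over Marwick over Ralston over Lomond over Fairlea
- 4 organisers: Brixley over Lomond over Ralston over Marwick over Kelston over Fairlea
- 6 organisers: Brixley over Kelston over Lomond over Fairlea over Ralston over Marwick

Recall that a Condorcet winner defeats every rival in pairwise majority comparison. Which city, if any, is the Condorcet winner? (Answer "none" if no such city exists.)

Brixley

Pairwise majorities:
Ralston vs Lomond: Ralston preferred on 5 ballots; Lomond wins 14–5.
Ralston vs Marwick: 4+6 = 10 for Ralston, 9 for Marwick — Ralston by 10–9.
Ralston vs Kelston: Kelston wins 15–4.
Ralston vs Fairlea: Fairlea wins 10–9.
Ralston vs Brixley: 4 for Ralston, 15 for Brixley — Brixley by 15–4.
Lomond vs Marwick: Lomond is ranked higher on 4+6 = 10 ballots, Marwick on 9. Lomond wins 10–9.
Lomond vs Kelston: Lomond preferred on 4 ballots; Kelston wins 15–4.
Lomond vs Fairlea: 15 to 4, Lomond.
Lomond vs Brixley: Lomond is ranked higher on 4 ballots, Brixley on 15. Brixley wins 15–4.
Marwick vs Kelston: Kelston wins 11–8.
Marwick vs Fairlea: Marwick preferred on 4+5+4 = 13 ballots; Marwick wins 13–6.
Marwick vs Brixley: Marwick preferred on 4 ballots; Brixley wins 15–4.
Kelston vs Fairlea: Kelston is ranked higher on 4+5+4+6 = 19 ballots, Fairlea on 0. Kelston wins 19–0.
Kelston vs Brixley: Kelston preferred on 4+5 = 9 ballots; Brixley wins 10–9.
Fairlea vs Brixley: 4 for Fairlea, 15 for Brixley — Brixley by 15–4.
Brixley beats each of Ralston, Lomond, Marwick, Kelston, Fairlea — Brixley is the Condorcet winner.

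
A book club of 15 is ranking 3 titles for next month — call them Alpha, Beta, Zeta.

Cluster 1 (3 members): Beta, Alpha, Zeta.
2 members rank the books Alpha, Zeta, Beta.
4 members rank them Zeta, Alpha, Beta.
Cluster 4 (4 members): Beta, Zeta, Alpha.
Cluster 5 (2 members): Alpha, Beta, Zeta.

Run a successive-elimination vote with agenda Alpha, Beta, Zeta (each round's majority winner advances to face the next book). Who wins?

Round 1: Alpha vs Beta — 8–7, Alpha advances.
Round 2: Alpha vs Zeta — 7–8, Zeta advances.
The agenda winner is Zeta.

Zeta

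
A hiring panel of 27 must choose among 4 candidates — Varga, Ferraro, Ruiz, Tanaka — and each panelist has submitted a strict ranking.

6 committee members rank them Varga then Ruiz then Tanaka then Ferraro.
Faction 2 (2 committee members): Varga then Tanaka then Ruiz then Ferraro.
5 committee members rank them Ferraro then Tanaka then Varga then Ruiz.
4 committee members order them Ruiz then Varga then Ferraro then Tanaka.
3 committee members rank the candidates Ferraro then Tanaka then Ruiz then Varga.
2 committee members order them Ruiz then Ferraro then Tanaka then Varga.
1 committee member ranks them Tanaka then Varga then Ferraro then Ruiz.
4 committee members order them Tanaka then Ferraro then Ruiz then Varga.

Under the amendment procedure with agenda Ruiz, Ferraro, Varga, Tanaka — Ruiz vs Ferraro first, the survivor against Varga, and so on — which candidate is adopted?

Tanaka

Round 1: Ruiz vs Ferraro — 14–13, Ruiz advances.
Round 2: Ruiz vs Varga — 13–14, Varga advances.
Round 3: Varga vs Tanaka — 12–15, Tanaka advances.
The agenda winner is Tanaka.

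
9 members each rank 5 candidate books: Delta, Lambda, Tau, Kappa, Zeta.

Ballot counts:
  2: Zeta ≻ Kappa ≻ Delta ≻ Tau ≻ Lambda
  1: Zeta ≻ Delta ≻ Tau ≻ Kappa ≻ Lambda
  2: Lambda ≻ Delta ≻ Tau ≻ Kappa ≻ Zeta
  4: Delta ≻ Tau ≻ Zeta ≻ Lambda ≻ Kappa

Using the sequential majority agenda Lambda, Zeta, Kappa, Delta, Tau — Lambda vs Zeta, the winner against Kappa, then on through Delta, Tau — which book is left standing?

Delta

Round 1: Lambda vs Zeta — 2–7, Zeta advances.
Round 2: Zeta vs Kappa — 7–2, Zeta advances.
Round 3: Zeta vs Delta — 3–6, Delta advances.
Round 4: Delta vs Tau — 9–0, Delta advances.
Delta survives the agenda.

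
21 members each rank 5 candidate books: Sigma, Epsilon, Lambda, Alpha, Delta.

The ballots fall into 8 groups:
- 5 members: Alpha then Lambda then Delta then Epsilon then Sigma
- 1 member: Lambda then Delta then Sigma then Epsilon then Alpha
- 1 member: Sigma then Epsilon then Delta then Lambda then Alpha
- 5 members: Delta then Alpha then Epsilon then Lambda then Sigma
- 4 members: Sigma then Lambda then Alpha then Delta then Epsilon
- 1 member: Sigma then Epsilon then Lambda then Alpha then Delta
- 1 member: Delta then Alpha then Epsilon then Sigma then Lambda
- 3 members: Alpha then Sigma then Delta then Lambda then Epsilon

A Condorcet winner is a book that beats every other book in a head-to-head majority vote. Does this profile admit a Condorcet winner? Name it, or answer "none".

Pairwise majorities:
Sigma vs Epsilon: 1+1+4+1+3 = 10 for Sigma, 11 for Epsilon — Epsilon by 11–10.
Sigma vs Lambda: 10 to 11, Lambda.
Sigma vs Alpha: Sigma preferred on 1+1+4+1 = 7 ballots; Alpha wins 14–7.
Sigma vs Delta: Sigma preferred on 1+4+1+3 = 9 ballots; Delta wins 12–9.
Epsilon vs Lambda: Epsilon is ranked higher on 1+5+1+1 = 8 ballots, Lambda on 13. Lambda wins 13–8.
Epsilon vs Alpha: Epsilon is ranked higher on 1+1+1 = 3 ballots, Alpha on 18. Alpha wins 18–3.
Epsilon vs Delta: Epsilon is ranked higher on 1+1 = 2 ballots, Delta on 19. Delta wins 19–2.
Lambda vs Alpha: Lambda is ranked higher on 1+1+4+1 = 7 ballots, Alpha on 14. Alpha wins 14–7.
Lambda vs Delta: Lambda is ranked higher on 5+1+4+1 = 11 ballots, Delta on 10. Lambda wins 11–10.
Alpha vs Delta: 5+4+1+3 = 13 for Alpha, 8 for Delta — Alpha by 13–8.
Alpha beats each of Sigma, Epsilon, Lambda, Delta — Alpha is the Condorcet winner.

Alpha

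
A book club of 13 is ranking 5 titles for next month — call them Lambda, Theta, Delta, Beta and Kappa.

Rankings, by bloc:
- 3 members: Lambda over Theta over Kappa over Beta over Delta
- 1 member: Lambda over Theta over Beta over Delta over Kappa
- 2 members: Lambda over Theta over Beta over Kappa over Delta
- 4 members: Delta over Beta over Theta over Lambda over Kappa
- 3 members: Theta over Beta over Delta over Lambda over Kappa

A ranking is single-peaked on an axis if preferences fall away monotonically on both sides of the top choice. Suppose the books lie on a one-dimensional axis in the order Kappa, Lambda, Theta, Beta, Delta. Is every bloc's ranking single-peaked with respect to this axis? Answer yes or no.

Axis positions: Kappa=1, Lambda=2, Theta=3, Beta=4, Delta=5.
Bloc 1 (peak Lambda at position 2): ranking walks positions 2-3-1-4-5, expanding outward from the peak — single-peaked.
Bloc 2 (peak Lambda at position 2): ranking walks positions 2-3-4-5-1, expanding outward from the peak — single-peaked.
Bloc 3 (peak Lambda at position 2): ranking walks positions 2-3-4-1-5, expanding outward from the peak — single-peaked.
Bloc 4 (peak Delta at position 5): ranking walks positions 5-4-3-2-1, expanding outward from the peak — single-peaked.
Bloc 5 (peak Theta at position 3): ranking walks positions 3-4-5-2-1, expanding outward from the peak — single-peaked.
Every ranking is single-peaked on this axis.

yes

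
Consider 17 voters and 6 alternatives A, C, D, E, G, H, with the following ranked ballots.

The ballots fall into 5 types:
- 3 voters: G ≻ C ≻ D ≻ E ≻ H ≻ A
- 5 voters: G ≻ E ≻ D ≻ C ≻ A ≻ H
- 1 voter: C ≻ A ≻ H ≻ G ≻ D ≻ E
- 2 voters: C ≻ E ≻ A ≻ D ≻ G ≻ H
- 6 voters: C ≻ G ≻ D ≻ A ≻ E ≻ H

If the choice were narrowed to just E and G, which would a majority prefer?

Ballots ranking E above G: 2.
Ballots ranking G above E: 17 − 2 = 15.
G wins the head-to-head 15–2.

G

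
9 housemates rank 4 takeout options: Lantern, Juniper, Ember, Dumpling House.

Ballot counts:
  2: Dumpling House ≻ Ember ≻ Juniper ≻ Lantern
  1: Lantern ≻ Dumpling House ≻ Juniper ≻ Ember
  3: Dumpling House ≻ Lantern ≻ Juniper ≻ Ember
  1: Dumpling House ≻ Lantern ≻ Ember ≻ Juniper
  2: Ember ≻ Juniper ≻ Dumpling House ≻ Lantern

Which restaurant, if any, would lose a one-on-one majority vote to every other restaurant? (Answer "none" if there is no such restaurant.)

Juniper

Pairwise majorities:
Lantern vs Juniper: Lantern is ranked higher on 1+3+1 = 5 ballots, Juniper on 4. Lantern wins 5–4.
Lantern vs Ember: Lantern preferred on 1+3+1 = 5 ballots; Lantern wins 5–4.
Lantern–Dumpling House: Dumpling House 8–1.
Juniper vs Ember: Ember wins 5–4.
Juniper vs Dumpling House: Dumpling House, 7–2.
Ember vs Dumpling House: 2 to 7, Dumpling House.
Only Juniper has no wins; Juniper is the Condorcet loser.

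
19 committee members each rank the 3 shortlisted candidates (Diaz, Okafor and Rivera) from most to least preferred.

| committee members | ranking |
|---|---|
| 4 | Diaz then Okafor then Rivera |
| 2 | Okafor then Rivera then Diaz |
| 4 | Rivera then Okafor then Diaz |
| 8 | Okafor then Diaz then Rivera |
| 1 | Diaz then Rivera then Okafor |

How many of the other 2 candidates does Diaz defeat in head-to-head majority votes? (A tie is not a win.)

Diaz against each rival (19 committee members):
Diaz vs Okafor: 4+1 = 5 for Diaz, 14 for Okafor — Okafor by 14–5.
Diaz–Rivera: Diaz 13–6.
Diaz beats Rivera; loses to Okafor — 1 pairwise win.

1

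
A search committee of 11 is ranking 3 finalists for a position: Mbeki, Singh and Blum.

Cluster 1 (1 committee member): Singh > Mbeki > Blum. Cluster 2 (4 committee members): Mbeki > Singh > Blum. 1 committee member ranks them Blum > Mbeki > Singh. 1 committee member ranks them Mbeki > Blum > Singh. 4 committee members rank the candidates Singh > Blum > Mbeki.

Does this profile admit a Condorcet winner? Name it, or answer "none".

Mbeki

Check each pair by majority over 11 ballots:
Mbeki vs Singh: Mbeki is ranked higher on 4+1+1 = 6 ballots, Singh on 5. Mbeki wins 6–5.
Mbeki vs Blum: 6 to 5, Mbeki.
Singh vs Blum: Singh is ranked higher on 1+4+4 = 9 ballots, Blum on 2. Singh wins 9–2.
Mbeki wins every pairwise contest, so Mbeki is the Condorcet winner.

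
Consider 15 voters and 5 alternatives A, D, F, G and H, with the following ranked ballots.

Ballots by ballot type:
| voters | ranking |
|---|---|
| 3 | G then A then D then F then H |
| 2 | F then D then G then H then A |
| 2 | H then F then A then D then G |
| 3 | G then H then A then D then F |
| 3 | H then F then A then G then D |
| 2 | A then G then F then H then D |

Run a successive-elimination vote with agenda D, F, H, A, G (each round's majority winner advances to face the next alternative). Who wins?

Round 1: D vs F — 6–9, F advances.
Round 2: F vs H — 7–8, H advances.
Round 3: H vs A — 10–5, H advances.
Round 4: H vs G — 5–10, G advances.
G survives the agenda.

G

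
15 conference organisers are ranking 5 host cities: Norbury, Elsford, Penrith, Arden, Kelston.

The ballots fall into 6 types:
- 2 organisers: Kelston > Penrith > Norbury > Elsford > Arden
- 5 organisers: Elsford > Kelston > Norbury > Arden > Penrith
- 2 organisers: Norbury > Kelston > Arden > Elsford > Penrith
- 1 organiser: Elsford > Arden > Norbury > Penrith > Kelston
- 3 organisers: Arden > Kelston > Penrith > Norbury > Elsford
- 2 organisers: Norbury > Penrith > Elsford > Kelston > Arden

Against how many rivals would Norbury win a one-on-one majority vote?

3

Norbury against each rival (15 organisers):
Norbury–Elsford: Norbury 9–6.
Norbury vs Penrith: Norbury preferred on 5+2+1+2 = 10 ballots; Norbury wins 10–5.
Norbury vs Arden: Norbury, 11–4.
Norbury–Kelston: Kelston 10–5.
Norbury beats Elsford, Penrith, Arden; loses to Kelston — 3 pairwise wins.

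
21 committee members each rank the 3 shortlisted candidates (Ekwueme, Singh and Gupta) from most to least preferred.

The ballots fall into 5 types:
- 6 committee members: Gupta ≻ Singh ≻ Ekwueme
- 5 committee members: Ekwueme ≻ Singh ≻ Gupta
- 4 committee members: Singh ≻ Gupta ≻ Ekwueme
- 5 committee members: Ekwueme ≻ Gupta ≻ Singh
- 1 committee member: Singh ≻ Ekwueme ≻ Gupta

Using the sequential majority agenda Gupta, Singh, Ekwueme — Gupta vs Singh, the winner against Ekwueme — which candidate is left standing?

Round 1: Gupta vs Singh — 11–10, Gupta advances.
Round 2: Gupta vs Ekwueme — 10–11, Ekwueme advances.
Ekwueme survives the agenda.

Ekwueme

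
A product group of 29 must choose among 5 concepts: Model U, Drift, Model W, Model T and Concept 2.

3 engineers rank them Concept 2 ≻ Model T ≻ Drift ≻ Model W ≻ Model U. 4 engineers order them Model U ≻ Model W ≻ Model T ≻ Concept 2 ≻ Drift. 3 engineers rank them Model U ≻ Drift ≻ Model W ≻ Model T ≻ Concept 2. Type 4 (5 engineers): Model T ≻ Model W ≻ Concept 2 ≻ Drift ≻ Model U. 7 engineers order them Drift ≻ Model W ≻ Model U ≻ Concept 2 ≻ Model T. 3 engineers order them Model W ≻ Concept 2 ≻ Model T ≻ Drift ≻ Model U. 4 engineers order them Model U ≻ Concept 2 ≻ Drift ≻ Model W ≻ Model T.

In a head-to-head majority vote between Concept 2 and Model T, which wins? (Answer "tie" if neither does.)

Concept 2

Ballots ranking Concept 2 above Model T: 3 + 7 + 3 + 4 = 17.
Ballots ranking Model T above Concept 2: 29 − 17 = 12.
Concept 2 wins the head-to-head 17–12.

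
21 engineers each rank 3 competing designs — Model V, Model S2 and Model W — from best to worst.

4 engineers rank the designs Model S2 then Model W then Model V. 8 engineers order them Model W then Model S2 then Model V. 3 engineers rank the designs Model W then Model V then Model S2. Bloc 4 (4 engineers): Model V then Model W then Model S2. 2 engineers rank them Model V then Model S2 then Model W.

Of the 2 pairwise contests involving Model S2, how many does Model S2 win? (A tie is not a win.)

1

Model S2 against each rival (21 engineers):
Model S2 vs Model V: 12 to 9, Model S2.
Model S2 vs Model W: 4+2 = 6 for Model S2, 15 for Model W — Model W by 15–6.
Model S2 beats Model V; loses to Model W — 1 pairwise win.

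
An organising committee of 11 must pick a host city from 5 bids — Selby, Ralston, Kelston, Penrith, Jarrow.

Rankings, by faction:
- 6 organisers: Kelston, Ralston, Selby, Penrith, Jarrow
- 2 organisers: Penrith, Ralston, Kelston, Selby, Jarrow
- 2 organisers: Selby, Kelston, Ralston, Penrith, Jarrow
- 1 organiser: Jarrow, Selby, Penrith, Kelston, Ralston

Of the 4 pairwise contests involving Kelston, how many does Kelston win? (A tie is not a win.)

Kelston against each rival (11 organisers):
Kelston–Selby: Kelston 8–3.
Kelston vs Ralston: Kelston, 9–2.
Kelston vs Penrith: Kelston wins 8–3.
Kelston vs Jarrow: Kelston wins 10–1.
Kelston beats Selby, Ralston, Penrith, Jarrow — 4 pairwise wins.

4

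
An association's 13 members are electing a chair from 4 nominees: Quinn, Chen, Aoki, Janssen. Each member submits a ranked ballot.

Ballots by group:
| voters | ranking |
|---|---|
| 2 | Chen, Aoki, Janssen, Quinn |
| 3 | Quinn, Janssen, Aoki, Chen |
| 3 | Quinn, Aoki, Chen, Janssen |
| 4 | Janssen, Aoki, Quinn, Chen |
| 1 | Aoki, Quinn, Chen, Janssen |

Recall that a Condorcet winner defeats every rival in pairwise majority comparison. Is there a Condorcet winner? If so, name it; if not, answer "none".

Head-to-head results (13 voters):
Quinn vs Chen: Quinn wins 11–2.
Quinn vs Aoki: Aoki, 7–6.
Quinn–Janssen: Quinn 7–6.
Chen vs Aoki: Aoki, 11–2.
Chen–Janssen: Janssen 7–6.
Aoki–Janssen: Janssen 7–6.
Each candidate drops at least one matchup (Quinn loses to Aoki; Chen loses to Quinn; Aoki loses to Janssen; Janssen loses to Quinn); the cycle Quinn > Janssen > Aoki > Quinn rules out a Condorcet winner.

none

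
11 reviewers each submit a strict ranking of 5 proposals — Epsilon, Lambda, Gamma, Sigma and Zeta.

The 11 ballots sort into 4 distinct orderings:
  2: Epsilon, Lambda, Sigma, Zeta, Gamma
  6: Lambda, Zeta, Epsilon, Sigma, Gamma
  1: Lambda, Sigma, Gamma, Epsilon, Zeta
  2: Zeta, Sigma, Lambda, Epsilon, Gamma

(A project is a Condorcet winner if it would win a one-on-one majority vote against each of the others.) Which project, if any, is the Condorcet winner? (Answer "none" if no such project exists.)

Head-to-head results (11 reviewers):
Epsilon vs Lambda: Epsilon preferred on 2 ballots; Lambda wins 9–2.
Epsilon vs Gamma: Epsilon preferred on 2+6+2 = 10 ballots; Epsilon wins 10–1.
Epsilon vs Sigma: Epsilon preferred on 2+6 = 8 ballots; Epsilon wins 8–3.
Epsilon vs Zeta: 2+1 = 3 for Epsilon, 8 for Zeta — Zeta by 8–3.
Lambda vs Gamma: Lambda is ranked higher on 2+6+1+2 = 11 ballots, Gamma on 0. Lambda wins 11–0.
Lambda vs Sigma: 2+6+1 = 9 for Lambda, 2 for Sigma — Lambda by 9–2.
Lambda vs Zeta: Lambda preferred on 2+6+1 = 9 ballots; Lambda wins 9–2.
Gamma vs Sigma: 0 to 11, Sigma.
Gamma vs Zeta: 1 to 10, Zeta.
Sigma vs Zeta: Sigma is ranked higher on 2+1 = 3 ballots, Zeta on 8. Zeta wins 8–3.
Lambda wins every pairwise contest, so Lambda is the Condorcet winner.

Lambda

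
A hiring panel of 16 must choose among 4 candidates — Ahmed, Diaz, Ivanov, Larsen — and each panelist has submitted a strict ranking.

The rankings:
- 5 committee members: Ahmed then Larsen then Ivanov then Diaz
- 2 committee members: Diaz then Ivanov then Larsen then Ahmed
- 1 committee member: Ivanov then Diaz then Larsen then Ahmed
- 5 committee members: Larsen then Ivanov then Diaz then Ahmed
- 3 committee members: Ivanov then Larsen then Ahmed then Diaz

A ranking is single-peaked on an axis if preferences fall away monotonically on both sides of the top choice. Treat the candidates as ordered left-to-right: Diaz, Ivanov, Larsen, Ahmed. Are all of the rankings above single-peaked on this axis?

yes

Axis positions: Diaz=1, Ivanov=2, Larsen=3, Ahmed=4.
Bloc 1 (peak Ahmed at position 4): ranking walks positions 4-3-2-1, expanding outward from the peak — single-peaked.
Bloc 2 (peak Diaz at position 1): ranking walks positions 1-2-3-4, expanding outward from the peak — single-peaked.
Bloc 3 (peak Ivanov at position 2): ranking walks positions 2-1-3-4, expanding outward from the peak — single-peaked.
Bloc 4 (peak Larsen at position 3): ranking walks positions 3-2-1-4, expanding outward from the peak — single-peaked.
Bloc 5 (peak Ivanov at position 2): ranking walks positions 2-3-4-1, expanding outward from the peak — single-peaked.
Every ranking is single-peaked on this axis.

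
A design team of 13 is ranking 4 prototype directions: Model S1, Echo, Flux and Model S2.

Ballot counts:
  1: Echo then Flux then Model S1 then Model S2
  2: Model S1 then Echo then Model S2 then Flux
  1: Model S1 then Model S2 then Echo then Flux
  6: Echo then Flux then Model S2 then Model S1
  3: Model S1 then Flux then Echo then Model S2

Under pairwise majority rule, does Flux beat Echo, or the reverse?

Ballots ranking Flux above Echo: 3.
Ballots ranking Echo above Flux: 13 − 3 = 10.
Echo wins the head-to-head 10–3.

Echo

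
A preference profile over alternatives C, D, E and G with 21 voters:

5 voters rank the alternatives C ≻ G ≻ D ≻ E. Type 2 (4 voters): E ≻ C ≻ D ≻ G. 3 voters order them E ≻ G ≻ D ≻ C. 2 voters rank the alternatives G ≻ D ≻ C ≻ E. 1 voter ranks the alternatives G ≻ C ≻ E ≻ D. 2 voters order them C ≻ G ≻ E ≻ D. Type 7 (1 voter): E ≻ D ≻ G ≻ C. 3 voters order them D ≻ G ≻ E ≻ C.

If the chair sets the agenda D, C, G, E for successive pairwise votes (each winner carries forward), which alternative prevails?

Round 1: D vs C — 9–12, C advances.
Round 2: C vs G — 11–10, C advances.
Round 3: C vs E — 10–11, E advances.
The agenda winner is E.

E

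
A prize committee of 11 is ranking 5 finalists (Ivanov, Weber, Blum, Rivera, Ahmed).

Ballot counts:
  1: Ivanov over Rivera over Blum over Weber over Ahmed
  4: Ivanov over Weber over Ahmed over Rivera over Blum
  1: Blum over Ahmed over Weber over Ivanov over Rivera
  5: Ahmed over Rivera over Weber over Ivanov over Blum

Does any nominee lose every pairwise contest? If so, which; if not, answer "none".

Blum

Head-to-head results (11 jurors):
Ivanov vs Weber: Ivanov preferred on 1+4 = 5 ballots; Weber wins 6–5.
Ivanov vs Blum: Ivanov, 10–1.
Ivanov–Rivera: Ivanov 6–5.
Ivanov vs Ahmed: Ahmed, 6–5.
Weber–Blum: Weber 9–2.
Weber vs Rivera: Rivera, 6–5.
Weber vs Ahmed: Weber is ranked higher on 1+4 = 5 ballots, Ahmed on 6. Ahmed wins 6–5.
Blum–Rivera: Rivera 10–1.
Blum–Ahmed: Ahmed 9–2.
Rivera vs Ahmed: Ahmed wins 10–1.
Blum loses to every other nominee — it is the Condorcet loser.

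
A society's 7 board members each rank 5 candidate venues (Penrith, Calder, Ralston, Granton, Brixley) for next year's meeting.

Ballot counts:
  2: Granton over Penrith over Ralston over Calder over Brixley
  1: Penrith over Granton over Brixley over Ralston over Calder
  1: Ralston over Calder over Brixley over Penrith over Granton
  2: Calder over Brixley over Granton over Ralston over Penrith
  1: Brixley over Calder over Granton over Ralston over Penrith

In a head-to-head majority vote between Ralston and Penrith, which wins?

Ralston

Ballots ranking Ralston above Penrith: 1 + 2 + 1 = 4.
Ballots ranking Penrith above Ralston: 7 − 4 = 3.
Ralston wins the head-to-head 4–3.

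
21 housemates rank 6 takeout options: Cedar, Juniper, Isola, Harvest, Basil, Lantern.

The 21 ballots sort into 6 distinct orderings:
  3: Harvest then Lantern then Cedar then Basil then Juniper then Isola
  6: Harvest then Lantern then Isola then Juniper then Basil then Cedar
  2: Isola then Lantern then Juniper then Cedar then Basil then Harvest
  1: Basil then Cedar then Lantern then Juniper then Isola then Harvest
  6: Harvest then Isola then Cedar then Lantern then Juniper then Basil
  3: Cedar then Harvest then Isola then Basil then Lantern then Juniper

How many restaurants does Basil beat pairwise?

Basil against each rival (21 friends):
Basil vs Cedar: Cedar wins 14–7.
Basil vs Juniper: Juniper, 14–7.
Basil–Isola: Isola 17–4.
Basil vs Harvest: Harvest, 18–3.
Basil–Lantern: Lantern 17–4.
Basil beats no one; loses to Cedar, Juniper, Isola, Harvest, Lantern — 0 pairwise wins.

0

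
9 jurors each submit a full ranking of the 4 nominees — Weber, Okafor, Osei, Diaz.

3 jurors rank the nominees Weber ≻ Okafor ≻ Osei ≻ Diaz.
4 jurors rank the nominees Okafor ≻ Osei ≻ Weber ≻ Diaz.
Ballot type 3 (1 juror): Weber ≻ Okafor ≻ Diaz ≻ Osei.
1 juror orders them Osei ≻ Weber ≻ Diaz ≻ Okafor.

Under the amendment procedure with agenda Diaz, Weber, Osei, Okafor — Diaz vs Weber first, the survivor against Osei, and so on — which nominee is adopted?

Okafor

Round 1: Diaz vs Weber — 0–9, Weber advances.
Round 2: Weber vs Osei — 4–5, Osei advances.
Round 3: Osei vs Okafor — 1–8, Okafor advances.
The agenda winner is Okafor.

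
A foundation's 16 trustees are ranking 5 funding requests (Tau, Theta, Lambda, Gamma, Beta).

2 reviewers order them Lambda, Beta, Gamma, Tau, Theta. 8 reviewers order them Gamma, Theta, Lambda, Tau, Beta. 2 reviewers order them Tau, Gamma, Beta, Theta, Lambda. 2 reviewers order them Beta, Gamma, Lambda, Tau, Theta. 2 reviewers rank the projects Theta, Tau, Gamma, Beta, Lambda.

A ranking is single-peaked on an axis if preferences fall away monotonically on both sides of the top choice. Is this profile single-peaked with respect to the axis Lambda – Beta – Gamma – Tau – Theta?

no

Axis positions: Lambda=1, Beta=2, Gamma=3, Tau=4, Theta=5.
Cluster 1 (peak Lambda at position 1): ranking walks positions 1-2-3-4-5, expanding outward from the peak — single-peaked.
Cluster 2: ranking walks positions 3-5-1-4-2; Theta is ranked above Tau even though Tau lies between Theta and the peak Gamma on the axis — preferences dip and rise again. Not single-peaked.
Cluster 3 (peak Tau at position 4): ranking walks positions 4-3-2-5-1, expanding outward from the peak — single-peaked.
Cluster 4 (peak Beta at position 2): ranking walks positions 2-3-1-4-5, expanding outward from the peak — single-peaked.
Cluster 5 (peak Theta at position 5): ranking walks positions 5-4-3-2-1, expanding outward from the peak — single-peaked.
Cluster 2 violates single-peakedness, so the profile is not single-peaked on this axis.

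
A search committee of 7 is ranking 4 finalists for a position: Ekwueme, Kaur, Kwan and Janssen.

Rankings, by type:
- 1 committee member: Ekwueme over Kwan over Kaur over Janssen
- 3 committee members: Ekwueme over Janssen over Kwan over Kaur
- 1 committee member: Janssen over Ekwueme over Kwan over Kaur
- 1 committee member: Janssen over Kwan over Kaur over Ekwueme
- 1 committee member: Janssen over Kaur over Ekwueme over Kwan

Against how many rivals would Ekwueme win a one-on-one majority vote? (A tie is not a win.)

Ekwueme against each rival (7 committee members):
Ekwueme vs Kaur: 1+3+1 = 5 for Ekwueme, 2 for Kaur — Ekwueme by 5–2.
Ekwueme vs Kwan: Ekwueme, 6–1.
Ekwueme–Janssen: Ekwueme 4–3.
Ekwueme beats Kaur, Kwan, Janssen — 3 pairwise wins.

3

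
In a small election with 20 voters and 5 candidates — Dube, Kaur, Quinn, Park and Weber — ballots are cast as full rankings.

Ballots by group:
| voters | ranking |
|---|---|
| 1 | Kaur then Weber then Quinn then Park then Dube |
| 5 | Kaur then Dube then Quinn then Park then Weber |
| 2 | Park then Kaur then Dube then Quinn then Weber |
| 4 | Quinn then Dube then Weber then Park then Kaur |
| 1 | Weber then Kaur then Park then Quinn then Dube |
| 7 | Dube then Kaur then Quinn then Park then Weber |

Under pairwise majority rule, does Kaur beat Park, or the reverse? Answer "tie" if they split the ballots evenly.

Ballots ranking Kaur above Park: 1 + 5 + 1 + 7 = 14.
Ballots ranking Park above Kaur: 20 − 14 = 6.
Kaur wins the head-to-head 14–6.

Kaur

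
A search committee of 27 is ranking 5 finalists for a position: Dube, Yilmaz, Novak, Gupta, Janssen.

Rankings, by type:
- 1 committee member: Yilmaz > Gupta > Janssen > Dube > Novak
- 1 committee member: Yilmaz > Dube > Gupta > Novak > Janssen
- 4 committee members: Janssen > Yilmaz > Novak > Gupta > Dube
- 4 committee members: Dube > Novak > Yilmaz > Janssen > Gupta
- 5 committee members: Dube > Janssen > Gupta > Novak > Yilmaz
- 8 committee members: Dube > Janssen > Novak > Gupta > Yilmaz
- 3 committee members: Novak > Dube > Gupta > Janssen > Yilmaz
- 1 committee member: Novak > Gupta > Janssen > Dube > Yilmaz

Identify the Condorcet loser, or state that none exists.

Yilmaz

Head-to-head results (27 committee members):
Dube vs Yilmaz: Dube is ranked higher on 4+5+8+3+1 = 21 ballots, Yilmaz on 6. Dube wins 21–6.
Dube–Novak: Dube 19–8.
Dube vs Gupta: Dube wins 21–6.
Dube–Janssen: Dube 21–6.
Yilmaz vs Novak: 6 to 21, Novak.
Yilmaz vs Gupta: Gupta, 17–10.
Yilmaz vs Janssen: Yilmaz preferred on 1+1+4 = 6 ballots; Janssen wins 21–6.
Novak vs Gupta: Novak preferred on 4+4+8+3+1 = 20 ballots; Novak wins 20–7.
Novak vs Janssen: Janssen wins 18–9.
Gupta vs Janssen: 1+1+3+1 = 6 for Gupta, 21 for Janssen — Janssen by 21–6.
Yilmaz loses to every other candidate — it is the Condorcet loser.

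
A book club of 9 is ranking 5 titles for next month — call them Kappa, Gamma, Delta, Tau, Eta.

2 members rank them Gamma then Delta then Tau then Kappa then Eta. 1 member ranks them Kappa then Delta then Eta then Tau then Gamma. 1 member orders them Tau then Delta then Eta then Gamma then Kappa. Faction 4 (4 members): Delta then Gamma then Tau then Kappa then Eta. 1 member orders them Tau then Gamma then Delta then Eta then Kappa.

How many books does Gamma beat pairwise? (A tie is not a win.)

3

Gamma against each rival (9 members):
Gamma vs Kappa: Gamma, 8–1.
Gamma–Delta: Delta 6–3.
Gamma vs Tau: Gamma preferred on 2+4 = 6 ballots; Gamma wins 6–3.
Gamma vs Eta: 7 to 2, Gamma.
Gamma beats Kappa, Tau, Eta; loses to Delta — 3 pairwise wins.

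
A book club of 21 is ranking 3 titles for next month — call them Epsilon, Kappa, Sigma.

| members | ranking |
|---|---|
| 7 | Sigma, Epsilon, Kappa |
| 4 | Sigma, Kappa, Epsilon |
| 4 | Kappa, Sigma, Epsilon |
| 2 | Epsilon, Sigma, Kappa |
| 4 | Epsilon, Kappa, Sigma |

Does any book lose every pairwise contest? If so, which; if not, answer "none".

Kappa

Head-to-head results (21 members):
Epsilon vs Kappa: Epsilon wins 13–8.
Epsilon vs Sigma: Sigma, 15–6.
Kappa vs Sigma: Sigma, 13–8.
Only Kappa has no wins; Kappa is the Condorcet loser.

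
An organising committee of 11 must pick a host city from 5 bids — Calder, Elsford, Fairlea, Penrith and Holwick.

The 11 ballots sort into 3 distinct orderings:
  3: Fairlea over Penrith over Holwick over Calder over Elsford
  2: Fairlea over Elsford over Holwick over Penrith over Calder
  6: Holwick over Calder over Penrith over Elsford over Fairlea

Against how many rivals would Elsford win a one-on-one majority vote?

1

Elsford against each rival (11 organisers):
Elsford vs Calder: Calder wins 9–2.
Elsford vs Fairlea: 6 for Elsford, 5 for Fairlea — Elsford by 6–5.
Elsford vs Penrith: Penrith, 9–2.
Elsford vs Holwick: Holwick, 9–2.
Elsford beats Fairlea; loses to Calder, Penrith, Holwick — 1 pairwise win.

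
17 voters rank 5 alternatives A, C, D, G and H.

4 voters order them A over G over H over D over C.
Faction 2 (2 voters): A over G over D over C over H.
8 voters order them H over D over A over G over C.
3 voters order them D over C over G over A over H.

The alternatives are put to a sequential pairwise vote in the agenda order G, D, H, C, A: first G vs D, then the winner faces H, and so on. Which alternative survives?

Round 1: G vs D — 6–11, D advances.
Round 2: D vs H — 5–12, H advances.
Round 3: H vs C — 12–5, H advances.
Round 4: H vs A — 8–9, A advances.
The agenda winner is A.

A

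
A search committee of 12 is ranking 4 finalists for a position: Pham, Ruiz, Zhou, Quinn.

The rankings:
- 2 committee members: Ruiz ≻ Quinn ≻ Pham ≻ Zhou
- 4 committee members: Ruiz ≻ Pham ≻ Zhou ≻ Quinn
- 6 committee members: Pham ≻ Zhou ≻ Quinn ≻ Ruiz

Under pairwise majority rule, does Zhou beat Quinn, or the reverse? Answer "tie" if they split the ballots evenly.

Zhou

Ballots ranking Zhou above Quinn: 4 + 6 = 10.
Ballots ranking Quinn above Zhou: 12 − 10 = 2.
Zhou wins the head-to-head 10–2.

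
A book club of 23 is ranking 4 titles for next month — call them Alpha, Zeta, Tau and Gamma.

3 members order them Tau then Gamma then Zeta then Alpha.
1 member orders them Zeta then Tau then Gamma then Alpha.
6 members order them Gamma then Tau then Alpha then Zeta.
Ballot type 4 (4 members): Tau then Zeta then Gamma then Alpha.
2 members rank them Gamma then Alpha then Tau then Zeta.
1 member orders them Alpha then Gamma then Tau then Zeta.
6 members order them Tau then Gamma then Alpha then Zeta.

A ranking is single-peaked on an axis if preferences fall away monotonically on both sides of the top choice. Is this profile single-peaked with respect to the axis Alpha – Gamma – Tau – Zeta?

yes

Axis positions: Alpha=1, Gamma=2, Tau=3, Zeta=4.
Ballot type 1 (peak Tau at position 3): ranking walks positions 3-2-4-1, expanding outward from the peak — single-peaked.
Ballot type 2 (peak Zeta at position 4): ranking walks positions 4-3-2-1, expanding outward from the peak — single-peaked.
Ballot type 3 (peak Gamma at position 2): ranking walks positions 2-3-1-4, expanding outward from the peak — single-peaked.
Ballot type 4 (peak Tau at position 3): ranking walks positions 3-4-2-1, expanding outward from the peak — single-peaked.
Ballot type 5 (peak Gamma at position 2): ranking walks positions 2-1-3-4, expanding outward from the peak — single-peaked.
Ballot type 6 (peak Alpha at position 1): ranking walks positions 1-2-3-4, expanding outward from the peak — single-peaked.
Ballot type 7 (peak Tau at position 3): ranking walks positions 3-2-1-4, expanding outward from the peak — single-peaked.
Every ranking is single-peaked on this axis.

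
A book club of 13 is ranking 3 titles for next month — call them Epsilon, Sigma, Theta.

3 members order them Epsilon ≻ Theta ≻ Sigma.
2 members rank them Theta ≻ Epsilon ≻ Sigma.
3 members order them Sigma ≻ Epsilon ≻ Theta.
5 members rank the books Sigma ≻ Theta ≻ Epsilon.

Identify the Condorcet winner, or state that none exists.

Sigma

Check each pair by majority over 13 ballots:
Epsilon vs Sigma: Epsilon preferred on 3+2 = 5 ballots; Sigma wins 8–5.
Epsilon–Theta: Theta 7–6.
Sigma–Theta: Sigma 8–5.
Only Sigma has no losses; Sigma is the Condorcet winner.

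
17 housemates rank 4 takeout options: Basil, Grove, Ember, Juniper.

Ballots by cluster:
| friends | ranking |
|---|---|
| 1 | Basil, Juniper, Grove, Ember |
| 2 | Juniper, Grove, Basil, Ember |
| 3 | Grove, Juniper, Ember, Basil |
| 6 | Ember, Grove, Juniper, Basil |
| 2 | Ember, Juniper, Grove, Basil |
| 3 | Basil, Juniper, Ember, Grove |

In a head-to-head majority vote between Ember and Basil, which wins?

Ballots ranking Ember above Basil: 3 + 6 + 2 = 11.
Ballots ranking Basil above Ember: 17 − 11 = 6.
Ember wins the head-to-head 11–6.

Ember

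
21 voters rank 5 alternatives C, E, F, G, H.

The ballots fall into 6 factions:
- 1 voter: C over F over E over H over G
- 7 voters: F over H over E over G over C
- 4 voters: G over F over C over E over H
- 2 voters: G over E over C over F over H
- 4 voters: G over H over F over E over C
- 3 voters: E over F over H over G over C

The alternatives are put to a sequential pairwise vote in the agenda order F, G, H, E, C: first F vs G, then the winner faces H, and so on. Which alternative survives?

Round 1: F vs G — 11–10, F advances.
Round 2: F vs H — 17–4, F advances.
Round 3: F vs E — 16–5, F advances.
Round 4: F vs C — 18–3, F advances.
The agenda winner is F.

F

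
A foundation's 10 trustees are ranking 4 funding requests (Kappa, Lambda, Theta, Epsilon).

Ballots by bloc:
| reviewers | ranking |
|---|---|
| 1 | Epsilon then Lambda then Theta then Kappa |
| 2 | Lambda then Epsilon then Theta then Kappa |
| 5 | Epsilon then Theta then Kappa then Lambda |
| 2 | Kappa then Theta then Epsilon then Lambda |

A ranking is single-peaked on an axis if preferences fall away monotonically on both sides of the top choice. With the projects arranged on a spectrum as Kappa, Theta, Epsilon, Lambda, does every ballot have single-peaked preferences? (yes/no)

Axis positions: Kappa=1, Theta=2, Epsilon=3, Lambda=4.
Bloc 1 (peak Epsilon at position 3): ranking walks positions 3-4-2-1, expanding outward from the peak — single-peaked.
Bloc 2 (peak Lambda at position 4): ranking walks positions 4-3-2-1, expanding outward from the peak — single-peaked.
Bloc 3 (peak Epsilon at position 3): ranking walks positions 3-2-1-4, expanding outward from the peak — single-peaked.
Bloc 4 (peak Kappa at position 1): ranking walks positions 1-2-3-4, expanding outward from the peak — single-peaked.
Every ranking is single-peaked on this axis.

yes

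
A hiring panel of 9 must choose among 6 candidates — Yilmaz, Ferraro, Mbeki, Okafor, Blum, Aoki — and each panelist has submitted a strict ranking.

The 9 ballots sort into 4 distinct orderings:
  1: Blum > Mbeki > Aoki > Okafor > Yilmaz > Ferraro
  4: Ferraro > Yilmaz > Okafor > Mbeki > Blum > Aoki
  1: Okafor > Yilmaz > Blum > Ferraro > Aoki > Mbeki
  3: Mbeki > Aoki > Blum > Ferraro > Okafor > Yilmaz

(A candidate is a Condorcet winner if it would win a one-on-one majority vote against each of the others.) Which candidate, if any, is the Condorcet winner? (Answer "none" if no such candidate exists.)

Head-to-head results (9 committee members):
Yilmaz vs Ferraro: Ferraro, 7–2.
Yilmaz vs Mbeki: Yilmaz, 5–4.
Yilmaz–Okafor: Okafor 5–4.
Yilmaz–Blum: Yilmaz 5–4.
Yilmaz–Aoki: Yilmaz 5–4.
Ferraro–Mbeki: Ferraro 5–4.
Ferraro–Okafor: Ferraro 7–2.
Ferraro–Blum: Blum 5–4.
Ferraro vs Aoki: Ferraro wins 5–4.
Mbeki vs Okafor: Okafor wins 5–4.
Mbeki vs Blum: Mbeki, 7–2.
Mbeki vs Aoki: Mbeki, 8–1.
Okafor vs Blum: Okafor wins 5–4.
Okafor vs Aoki: Okafor, 5–4.
Blum vs Aoki: Blum wins 6–3.
Every candidate loses at least once (Yilmaz loses to Ferraro; Ferraro loses to Blum; Mbeki loses to Yilmaz; Okafor loses to Ferraro; Blum loses to Yilmaz; Aoki loses to Yilmaz). The majority relation contains the cycle Yilmaz → Blum → Ferraro → Yilmaz, so there is no Condorcet winner.

none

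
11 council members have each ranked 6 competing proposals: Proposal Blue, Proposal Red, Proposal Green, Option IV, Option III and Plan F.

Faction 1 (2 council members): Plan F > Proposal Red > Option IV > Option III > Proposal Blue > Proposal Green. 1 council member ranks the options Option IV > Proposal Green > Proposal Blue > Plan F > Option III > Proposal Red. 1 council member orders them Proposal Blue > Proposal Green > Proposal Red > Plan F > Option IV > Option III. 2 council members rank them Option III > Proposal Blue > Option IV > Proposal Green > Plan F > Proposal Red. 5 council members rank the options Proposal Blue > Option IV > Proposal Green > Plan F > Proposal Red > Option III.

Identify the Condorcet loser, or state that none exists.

Head-to-head results (11 council members):
Proposal Blue vs Proposal Red: 9 to 2, Proposal Blue.
Proposal Blue vs Proposal Green: Proposal Blue is ranked higher on 2+1+2+5 = 10 ballots, Proposal Green on 1. Proposal Blue wins 10–1.
Proposal Blue vs Option IV: Proposal Blue is ranked higher on 1+2+5 = 8 ballots, Option IV on 3. Proposal Blue wins 8–3.
Proposal Blue vs Option III: Proposal Blue, 7–4.
Proposal Blue–Plan F: Proposal Blue 9–2.
Proposal Red vs Proposal Green: 2 for Proposal Red, 9 for Proposal Green — Proposal Green by 9–2.
Proposal Red vs Option IV: 3 to 8, Option IV.
Proposal Red vs Option III: Proposal Red is ranked higher on 2+1+5 = 8 ballots, Option III on 3. Proposal Red wins 8–3.
Proposal Red–Plan F: Plan F 10–1.
Proposal Green–Option IV: Option IV 10–1.
Proposal Green vs Option III: Proposal Green wins 7–4.
Proposal Green vs Plan F: 9 to 2, Proposal Green.
Option IV vs Option III: Option IV wins 9–2.
Option IV vs Plan F: Option IV wins 8–3.
Option III–Plan F: Plan F 9–2.
Option III is beaten in every head-to-head and is the Condorcet loser.

Option III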